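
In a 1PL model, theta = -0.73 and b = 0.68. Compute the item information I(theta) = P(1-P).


P = 1/(1+exp(-(-0.73-0.68))) = 0.1962
I = P*(1-P) = 0.1962 * 0.8038
I = 0.1577

0.1577


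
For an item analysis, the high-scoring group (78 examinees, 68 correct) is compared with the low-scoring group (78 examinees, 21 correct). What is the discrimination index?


p_upper = 68/78 = 0.8718
p_lower = 21/78 = 0.2692
D = 0.8718 - 0.2692 = 0.6026

0.6026


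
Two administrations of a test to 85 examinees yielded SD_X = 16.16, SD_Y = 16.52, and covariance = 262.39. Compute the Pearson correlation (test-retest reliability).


r = cov(X,Y) / (SD_X * SD_Y)
r = 262.39 / (16.16 * 16.52)
r = 262.39 / 266.9632
r = 0.9829

0.9829


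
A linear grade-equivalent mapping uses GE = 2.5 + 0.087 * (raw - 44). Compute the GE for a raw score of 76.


raw - median = 76 - 44 = 32
slope * diff = 0.087 * 32 = 2.784
GE = 2.5 + 2.784
GE = 5.284

5.284


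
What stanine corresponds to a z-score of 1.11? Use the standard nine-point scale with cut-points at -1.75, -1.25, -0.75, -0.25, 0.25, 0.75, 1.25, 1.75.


Stanine boundaries: [-1.75, -1.25, -0.75, -0.25, 0.25, 0.75, 1.25, 1.75]
z = 1.11
Check each boundary:
  z >= -1.75 -> could be stanine 2
  z >= -1.25 -> could be stanine 3
  z >= -0.75 -> could be stanine 4
  z >= -0.25 -> could be stanine 5
  z >= 0.25 -> could be stanine 6
  z >= 0.75 -> could be stanine 7
  z < 1.25
  z < 1.75
Highest qualifying boundary gives stanine = 7

7


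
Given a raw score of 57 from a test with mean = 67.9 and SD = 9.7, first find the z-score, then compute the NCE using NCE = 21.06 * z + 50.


z = (X - mean) / SD = (57 - 67.9) / 9.7
z = -10.9 / 9.7
z = -1.1237
NCE = NCE = 21.06z + 50
Carry z at full precision (z = -10.9 / 9.7) into the conversion:
NCE = 21.06 * (-10.9 / 9.7) + 50 = -229.554 / 9.7 + 50
NCE = -23.6654 + 50
NCE = 26.3346

26.3346


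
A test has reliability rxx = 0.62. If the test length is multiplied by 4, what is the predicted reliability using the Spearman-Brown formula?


r_new = (n * rxx) / (1 + (n-1) * rxx)
r_new = (4 * 0.62) / (1 + 3 * 0.62)
r_new = 2.48 / 2.86
r_new = 0.8671

0.8671


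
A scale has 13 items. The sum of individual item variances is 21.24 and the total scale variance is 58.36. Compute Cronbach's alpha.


alpha = (k/(k-1)) * (1 - sum(si^2)/s_total^2)
= (13/12) * (1 - 21.24/58.36)
alpha = 0.6891

0.6891


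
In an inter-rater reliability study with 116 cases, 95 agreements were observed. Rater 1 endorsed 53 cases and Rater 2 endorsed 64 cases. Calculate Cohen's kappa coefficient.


P_o = 95/116 = 0.818966
P_e = (53*64 + 63*52) / 13456 = 0.495541
kappa = (P_o - P_e) / (1 - P_e)
kappa = (0.818966 - 0.495541) / (1 - 0.495541)
kappa = 0.6411

0.6411


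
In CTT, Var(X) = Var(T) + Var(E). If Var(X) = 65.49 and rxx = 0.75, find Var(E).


var_true = rxx * var_obs = 0.75 * 65.49 = 49.1175
var_error = var_obs - var_true
var_error = 65.49 - 49.1175
var_error = 16.3725

16.3725


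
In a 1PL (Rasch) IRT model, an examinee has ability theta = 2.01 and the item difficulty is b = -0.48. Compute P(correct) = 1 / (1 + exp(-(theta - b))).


theta - b = 2.01 - -0.48 = 2.49
exp(-(theta - b)) = exp(-2.49) = 0.0829
P = 1 / (1 + 0.0829)
P = 0.9234

0.9234


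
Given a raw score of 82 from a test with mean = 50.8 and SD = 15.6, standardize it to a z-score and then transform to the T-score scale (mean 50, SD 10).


z = (X - mean) / SD = (82 - 50.8) / 15.6
z = 31.2 / 15.6
z = 2.0
T-score = T = 50 + 10z
Carry z at full precision (z = 31.2 / 15.6) into the conversion:
T-score = 50 + 10 * (31.2 / 15.6) = 50 + 312 / 15.6
T-score = 50 + 20.0
T-score = 70.0

70.0


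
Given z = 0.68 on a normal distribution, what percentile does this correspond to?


CDF(z) = 0.5 * (1 + erf(z/sqrt(2)))
erf(0.4808) = 0.5035
CDF = 0.7517
Percentile rank = 0.7517 * 100 = 75.17

75.17


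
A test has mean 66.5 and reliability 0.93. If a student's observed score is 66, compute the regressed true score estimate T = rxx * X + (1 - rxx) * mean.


T_est = rxx * X + (1 - rxx) * mean
T_est = 0.93 * 66 + 0.07 * 66.5
T_est = 61.38 + 4.655
T_est = 66.035

66.035


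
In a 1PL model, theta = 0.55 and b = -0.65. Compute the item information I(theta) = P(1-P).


P = 1/(1+exp(-(0.55--0.65))) = 0.7685
I = P*(1-P) = 0.7685 * 0.2315
I = 0.1779

0.1779


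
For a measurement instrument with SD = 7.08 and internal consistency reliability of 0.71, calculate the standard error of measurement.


SEM = SD * sqrt(1 - rxx)
SEM = 7.08 * sqrt(1 - 0.71)
SEM = 7.08 * sqrt(0.29) = 7.08 * 0.538516
SEM = 3.8127

3.8127


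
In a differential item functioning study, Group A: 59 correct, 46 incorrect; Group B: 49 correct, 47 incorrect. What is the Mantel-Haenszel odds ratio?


Odds_A = 59/46 = 1.2826
Odds_B = 49/47 = 1.0426
OR = Odds_A / Odds_B = 1.2826 / 1.0426
Exactly, OR = (59 * 47) / (46 * 49) = 2773 / 2254
OR = 1.2303

1.2303


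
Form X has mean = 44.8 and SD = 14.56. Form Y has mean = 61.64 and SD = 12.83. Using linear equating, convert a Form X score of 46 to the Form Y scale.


slope = SD_Y / SD_X = 12.83 / 14.56 ~ 0.8812
intercept = mean_Y - slope * mean_X = 61.64 - (12.83 / 14.56) * 44.8 ~ 22.1631
Y = slope * X + intercept. To avoid rounding drift from the rounded slope/intercept, evaluate the equivalent form Y = mean_Y + SD_Y * (X - mean_X) / SD_X at full precision:
Y = 61.64 + 12.83 * (46 - 44.8) / 14.56
Y = 61.64 + 12.83 * 1.2 / 14.56
Y = 61.64 + 15.396 / 14.56
Y = 61.64 + 1.0574
Y = 62.6974

62.6974


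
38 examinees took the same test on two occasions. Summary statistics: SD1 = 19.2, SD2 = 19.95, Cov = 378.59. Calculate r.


r = cov(X,Y) / (SD_X * SD_Y)
r = 378.59 / (19.2 * 19.95)
r = 378.59 / 383.04
r = 0.9884

0.9884


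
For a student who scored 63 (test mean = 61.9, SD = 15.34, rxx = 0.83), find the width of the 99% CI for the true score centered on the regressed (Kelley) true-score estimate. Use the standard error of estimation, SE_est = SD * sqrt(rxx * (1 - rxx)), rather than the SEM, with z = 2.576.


True score estimate = 0.83*63 + 0.17*61.9 = 62.813
SE_est = SD * sqrt(rxx * (1 - rxx)) = 15.34 * sqrt(0.83 * 0.17) = 15.34 * sqrt(0.1411) = 5.762207
CI = T_est +/- z * SE_est, so width = 2 * z * SE_est = 2 * 2.576 * 5.762207
Width = 29.6869

29.6869


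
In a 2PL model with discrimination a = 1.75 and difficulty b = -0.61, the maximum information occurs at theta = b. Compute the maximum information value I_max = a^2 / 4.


For 2PL, max info at theta = b = -0.61
I_max = a^2 / 4 = 1.75^2 / 4
= 3.0625 / 4
I_max = 0.7656

0.7656


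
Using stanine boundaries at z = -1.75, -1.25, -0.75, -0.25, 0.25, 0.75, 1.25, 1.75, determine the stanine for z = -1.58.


Stanine boundaries: [-1.75, -1.25, -0.75, -0.25, 0.25, 0.75, 1.25, 1.75]
z = -1.58
Check each boundary:
  z >= -1.75 -> could be stanine 2
  z < -1.25
  z < -0.75
  z < -0.25
  z < 0.25
  z < 0.75
  z < 1.25
  z < 1.75
Highest qualifying boundary gives stanine = 2

2


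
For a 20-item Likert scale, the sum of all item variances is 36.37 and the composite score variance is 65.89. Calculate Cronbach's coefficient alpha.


alpha = (k/(k-1)) * (1 - sum(si^2)/s_total^2)
= (20/19) * (1 - 36.37/65.89)
alpha = 0.4716

0.4716


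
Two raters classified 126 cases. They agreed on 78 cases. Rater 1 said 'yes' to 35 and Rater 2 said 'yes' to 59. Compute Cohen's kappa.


P_o = 78/126 = 0.619048
P_e = (35*59 + 91*67) / 15876 = 0.514109
kappa = (P_o - P_e) / (1 - P_e)
kappa = (0.619048 - 0.514109) / (1 - 0.514109)
kappa = 0.216

0.216


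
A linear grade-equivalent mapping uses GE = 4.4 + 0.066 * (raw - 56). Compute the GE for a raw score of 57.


raw - median = 57 - 56 = 1
slope * diff = 0.066 * 1 = 0.066
GE = 4.4 + 0.066
GE = 4.466

4.466


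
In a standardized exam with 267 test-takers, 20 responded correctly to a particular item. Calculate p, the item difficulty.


Item difficulty p = number correct / total examinees
p = 20 / 267
p = 0.0749

0.0749


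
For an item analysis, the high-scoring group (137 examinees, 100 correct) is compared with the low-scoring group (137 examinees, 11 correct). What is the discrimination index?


p_upper = 100/137 = 0.7299
p_lower = 11/137 = 0.0803
D = 0.7299 - 0.0803 = 0.6496

0.6496


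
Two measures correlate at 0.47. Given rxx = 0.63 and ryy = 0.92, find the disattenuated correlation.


r_corrected = rxy / sqrt(rxx * ryy)
= 0.47 / sqrt(0.63 * 0.92)
= 0.47 / sqrt(0.5796)
= 0.47 / 0.761315
r_corrected = 0.6174

0.6174


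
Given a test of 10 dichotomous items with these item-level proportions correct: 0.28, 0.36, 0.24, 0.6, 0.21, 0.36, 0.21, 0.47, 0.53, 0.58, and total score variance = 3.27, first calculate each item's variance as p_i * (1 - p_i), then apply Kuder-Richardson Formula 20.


For each item, compute p_i * q_i:
  Item 1: 0.28 * 0.72 = 0.2016
  Item 2: 0.36 * 0.64 = 0.2304
  Item 3: 0.24 * 0.76 = 0.1824
  Item 4: 0.6 * 0.4 = 0.24
  Item 5: 0.21 * 0.79 = 0.1659
  Item 6: 0.36 * 0.64 = 0.2304
  Item 7: 0.21 * 0.79 = 0.1659
  Item 8: 0.47 * 0.53 = 0.2491
  Item 9: 0.53 * 0.47 = 0.2491
  Item 10: 0.58 * 0.42 = 0.2436
Sum(p_i * q_i) = 0.2016 + 0.2304 + 0.1824 + 0.24 + 0.1659 + 0.2304 + 0.1659 + 0.2491 + 0.2491 + 0.2436 = 2.1584
KR-20 = (k/(k-1)) * (1 - Sum(p_i*q_i) / Var_total)
= (10/9) * (1 - 2.1584/3.27)
= 1.1111 * 0.3399
KR-20 = 0.3777

0.3777


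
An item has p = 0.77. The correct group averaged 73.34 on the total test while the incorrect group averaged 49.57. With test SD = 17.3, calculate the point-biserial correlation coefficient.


q = 1 - p = 0.23
rpb = ((M1 - M0) / SD) * sqrt(p * q)
rpb = ((73.34 - 49.57) / 17.3) * sqrt(0.77 * 0.23)
rpb = 0.5782

0.5782


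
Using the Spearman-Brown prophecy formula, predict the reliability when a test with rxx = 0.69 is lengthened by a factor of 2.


r_new = (n * rxx) / (1 + (n-1) * rxx)
r_new = (2 * 0.69) / (1 + 1 * 0.69)
r_new = 1.38 / 1.69
r_new = 0.8166

0.8166


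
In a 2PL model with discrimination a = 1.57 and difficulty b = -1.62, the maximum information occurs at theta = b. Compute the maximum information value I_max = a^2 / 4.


For 2PL, max info at theta = b = -1.62
I_max = a^2 / 4 = 1.57^2 / 4
= 2.4649 / 4
I_max = 0.6162

0.6162


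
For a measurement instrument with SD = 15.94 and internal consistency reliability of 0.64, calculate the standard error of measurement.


SEM = SD * sqrt(1 - rxx)
SEM = 15.94 * sqrt(1 - 0.64)
SEM = 15.94 * sqrt(0.36) = 15.94 * 0.6
SEM = 9.564

9.564


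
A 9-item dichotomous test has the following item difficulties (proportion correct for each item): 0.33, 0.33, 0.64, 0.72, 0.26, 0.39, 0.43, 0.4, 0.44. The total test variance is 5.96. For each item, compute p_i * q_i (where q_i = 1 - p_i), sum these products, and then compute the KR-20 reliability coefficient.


For each item, compute p_i * q_i:
  Item 1: 0.33 * 0.67 = 0.2211
  Item 2: 0.33 * 0.67 = 0.2211
  Item 3: 0.64 * 0.36 = 0.2304
  Item 4: 0.72 * 0.28 = 0.2016
  Item 5: 0.26 * 0.74 = 0.1924
  Item 6: 0.39 * 0.61 = 0.2379
  Item 7: 0.43 * 0.57 = 0.2451
  Item 8: 0.4 * 0.6 = 0.24
  Item 9: 0.44 * 0.56 = 0.2464
Sum(p_i * q_i) = 0.2211 + 0.2211 + 0.2304 + 0.2016 + 0.1924 + 0.2379 + 0.2451 + 0.24 + 0.2464 = 2.036
KR-20 = (k/(k-1)) * (1 - Sum(p_i*q_i) / Var_total)
= (9/8) * (1 - 2.036/5.96)
= 1.125 * 0.6584
KR-20 = 0.7407

0.7407


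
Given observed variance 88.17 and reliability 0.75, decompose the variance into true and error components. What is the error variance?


var_true = rxx * var_obs = 0.75 * 88.17 = 66.1275
var_error = var_obs - var_true
var_error = 88.17 - 66.1275
var_error = 22.0425

22.0425


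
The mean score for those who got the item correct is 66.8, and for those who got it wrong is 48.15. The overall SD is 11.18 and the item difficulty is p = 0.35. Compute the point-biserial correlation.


q = 1 - p = 0.65
rpb = ((M1 - M0) / SD) * sqrt(p * q)
rpb = ((66.8 - 48.15) / 11.18) * sqrt(0.35 * 0.65)
rpb = 0.7957

0.7957


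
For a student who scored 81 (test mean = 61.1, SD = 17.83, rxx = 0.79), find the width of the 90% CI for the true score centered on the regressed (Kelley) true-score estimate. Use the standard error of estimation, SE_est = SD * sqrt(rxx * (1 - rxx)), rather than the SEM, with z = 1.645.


True score estimate = 0.79*81 + 0.21*61.1 = 76.821
SE_est = SD * sqrt(rxx * (1 - rxx)) = 17.83 * sqrt(0.79 * 0.21) = 17.83 * sqrt(0.1659) = 7.262306
CI = T_est +/- z * SE_est, so width = 2 * z * SE_est = 2 * 1.645 * 7.262306
Width = 23.893

23.893


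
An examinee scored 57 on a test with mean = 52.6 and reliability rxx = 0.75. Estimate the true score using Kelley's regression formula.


T_est = rxx * X + (1 - rxx) * mean
T_est = 0.75 * 57 + 0.25 * 52.6
T_est = 42.75 + 13.15
T_est = 55.9

55.9


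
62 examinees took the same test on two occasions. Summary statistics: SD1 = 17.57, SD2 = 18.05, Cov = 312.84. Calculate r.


r = cov(X,Y) / (SD_X * SD_Y)
r = 312.84 / (17.57 * 18.05)
r = 312.84 / 317.1385
r = 0.9864

0.9864


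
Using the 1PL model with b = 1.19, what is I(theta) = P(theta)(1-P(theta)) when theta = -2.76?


P = 1/(1+exp(-(-2.76-1.19))) = 0.0189
I = P*(1-P) = 0.0189 * 0.9811
I = 0.0185

0.0185


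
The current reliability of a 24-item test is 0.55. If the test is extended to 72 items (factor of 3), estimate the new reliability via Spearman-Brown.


r_new = (n * rxx) / (1 + (n-1) * rxx)
r_new = (3 * 0.55) / (1 + 2 * 0.55)
r_new = 1.65 / 2.1
r_new = 0.7857

0.7857


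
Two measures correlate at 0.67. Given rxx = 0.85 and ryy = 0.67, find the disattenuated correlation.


r_corrected = rxy / sqrt(rxx * ryy)
= 0.67 / sqrt(0.85 * 0.67)
= 0.67 / sqrt(0.5695)
= 0.67 / 0.754652
r_corrected = 0.8878

0.8878


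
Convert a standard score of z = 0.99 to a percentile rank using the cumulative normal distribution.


CDF(z) = 0.5 * (1 + erf(z/sqrt(2)))
erf(0.7) = 0.6778
CDF = 0.8389
Percentile rank = 0.8389 * 100 = 83.89

83.89


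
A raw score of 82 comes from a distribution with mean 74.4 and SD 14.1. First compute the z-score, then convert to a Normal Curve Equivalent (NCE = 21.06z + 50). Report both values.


z = (X - mean) / SD = (82 - 74.4) / 14.1
z = 7.6 / 14.1
z = 0.539
NCE = NCE = 21.06z + 50
Carry z at full precision (z = 7.6 / 14.1) into the conversion:
NCE = 21.06 * (7.6 / 14.1) + 50 = 160.056 / 14.1 + 50
NCE = 11.3515 + 50
NCE = 61.3515

61.3515


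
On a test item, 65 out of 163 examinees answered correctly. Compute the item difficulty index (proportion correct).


Item difficulty p = number correct / total examinees
p = 65 / 163
p = 0.3988

0.3988


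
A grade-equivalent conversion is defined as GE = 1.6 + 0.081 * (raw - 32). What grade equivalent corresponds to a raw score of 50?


raw - median = 50 - 32 = 18
slope * diff = 0.081 * 18 = 1.458
GE = 1.6 + 1.458
GE = 3.058

3.058


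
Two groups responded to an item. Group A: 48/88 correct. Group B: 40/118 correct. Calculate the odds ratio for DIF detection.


Odds_A = 48/40 = 1.2
Odds_B = 40/78 = 0.5128
OR = Odds_A / Odds_B = 1.2 / 0.5128
Exactly, OR = (48 * 78) / (40 * 40) = 3744 / 1600
OR = 2.34

2.34


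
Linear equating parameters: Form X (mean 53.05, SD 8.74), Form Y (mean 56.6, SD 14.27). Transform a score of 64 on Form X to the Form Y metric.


slope = SD_Y / SD_X = 14.27 / 8.74 ~ 1.6327
intercept = mean_Y - slope * mean_X = 56.6 - (14.27 / 8.74) * 53.05 ~ -30.016
Y = slope * X + intercept. To avoid rounding drift from the rounded slope/intercept, evaluate the equivalent form Y = mean_Y + SD_Y * (X - mean_X) / SD_X at full precision:
Y = 56.6 + 14.27 * (64 - 53.05) / 8.74
Y = 56.6 + 14.27 * 10.95 / 8.74
Y = 56.6 + 156.2565 / 8.74
Y = 56.6 + 17.8783
Y = 74.4783

74.4783


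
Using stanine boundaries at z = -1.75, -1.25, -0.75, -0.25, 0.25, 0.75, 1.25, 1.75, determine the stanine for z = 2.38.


Stanine boundaries: [-1.75, -1.25, -0.75, -0.25, 0.25, 0.75, 1.25, 1.75]
z = 2.38
Check each boundary:
  z >= -1.75 -> could be stanine 2
  z >= -1.25 -> could be stanine 3
  z >= -0.75 -> could be stanine 4
  z >= -0.25 -> could be stanine 5
  z >= 0.25 -> could be stanine 6
  z >= 0.75 -> could be stanine 7
  z >= 1.25 -> could be stanine 8
  z >= 1.75 -> could be stanine 9
Highest qualifying boundary gives stanine = 9

9


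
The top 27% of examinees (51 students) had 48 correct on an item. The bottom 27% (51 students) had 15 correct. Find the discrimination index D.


p_upper = 48/51 = 0.9412
p_lower = 15/51 = 0.2941
D = 0.9412 - 0.2941 = 0.6471

0.6471


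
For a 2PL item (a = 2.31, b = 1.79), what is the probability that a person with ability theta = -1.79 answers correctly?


a*(theta - b) = 2.31 * (-1.79 - 1.79) = -8.2698
exp(--8.2698) = 3904.1681
P = 1 / (1 + 3904.1681)
P = 0.0003

0.0003


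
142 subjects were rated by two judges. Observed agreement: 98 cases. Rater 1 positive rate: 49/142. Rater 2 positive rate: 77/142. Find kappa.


P_o = 98/142 = 0.690141
P_e = (49*77 + 93*65) / 20164 = 0.486907
kappa = (P_o - P_e) / (1 - P_e)
kappa = (0.690141 - 0.486907) / (1 - 0.486907)
kappa = 0.3961

0.3961


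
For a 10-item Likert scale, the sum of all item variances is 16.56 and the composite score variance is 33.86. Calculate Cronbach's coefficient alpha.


alpha = (k/(k-1)) * (1 - sum(si^2)/s_total^2)
= (10/9) * (1 - 16.56/33.86)
alpha = 0.5677

0.5677


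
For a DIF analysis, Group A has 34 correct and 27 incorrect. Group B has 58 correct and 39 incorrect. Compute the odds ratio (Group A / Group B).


Odds_A = 34/27 = 1.2593
Odds_B = 58/39 = 1.4872
OR = Odds_A / Odds_B = 1.2593 / 1.4872
Exactly, OR = (34 * 39) / (27 * 58) = 1326 / 1566
OR = 0.8467

0.8467


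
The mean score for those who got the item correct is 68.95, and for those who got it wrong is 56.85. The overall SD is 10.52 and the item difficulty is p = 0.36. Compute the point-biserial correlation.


q = 1 - p = 0.64
rpb = ((M1 - M0) / SD) * sqrt(p * q)
rpb = ((68.95 - 56.85) / 10.52) * sqrt(0.36 * 0.64)
rpb = 0.5521

0.5521


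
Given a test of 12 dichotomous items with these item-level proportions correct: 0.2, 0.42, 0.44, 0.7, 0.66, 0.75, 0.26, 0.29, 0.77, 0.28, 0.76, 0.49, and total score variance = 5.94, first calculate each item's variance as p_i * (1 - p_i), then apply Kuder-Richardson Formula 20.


For each item, compute p_i * q_i:
  Item 1: 0.2 * 0.8 = 0.16
  Item 2: 0.42 * 0.58 = 0.2436
  Item 3: 0.44 * 0.56 = 0.2464
  Item 4: 0.7 * 0.3 = 0.21
  Item 5: 0.66 * 0.34 = 0.2244
  Item 6: 0.75 * 0.25 = 0.1875
  Item 7: 0.26 * 0.74 = 0.1924
  Item 8: 0.29 * 0.71 = 0.2059
  Item 9: 0.77 * 0.23 = 0.1771
  Item 10: 0.28 * 0.72 = 0.2016
  Item 11: 0.76 * 0.24 = 0.1824
  Item 12: 0.49 * 0.51 = 0.2499
Sum(p_i * q_i) = 0.16 + 0.2436 + 0.2464 + 0.21 + 0.2244 + 0.1875 + 0.1924 + 0.2059 + 0.1771 + 0.2016 + 0.1824 + 0.2499 = 2.4812
KR-20 = (k/(k-1)) * (1 - Sum(p_i*q_i) / Var_total)
= (12/11) * (1 - 2.4812/5.94)
= 1.0909 * 0.5823
KR-20 = 0.6352

0.6352


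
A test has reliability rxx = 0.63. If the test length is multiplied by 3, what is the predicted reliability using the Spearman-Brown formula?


r_new = (n * rxx) / (1 + (n-1) * rxx)
r_new = (3 * 0.63) / (1 + 2 * 0.63)
r_new = 1.89 / 2.26
r_new = 0.8363

0.8363


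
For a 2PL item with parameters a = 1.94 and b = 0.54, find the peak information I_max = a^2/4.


For 2PL, max info at theta = b = 0.54
I_max = a^2 / 4 = 1.94^2 / 4
= 3.7636 / 4
I_max = 0.9409

0.9409


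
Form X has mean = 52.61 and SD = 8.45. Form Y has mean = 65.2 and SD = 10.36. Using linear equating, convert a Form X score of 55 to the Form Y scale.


slope = SD_Y / SD_X = 10.36 / 8.45 ~ 1.226
intercept = mean_Y - slope * mean_X = 65.2 - (10.36 / 8.45) * 52.61 ~ 0.6983
Y = slope * X + intercept. To avoid rounding drift from the rounded slope/intercept, evaluate the equivalent form Y = mean_Y + SD_Y * (X - mean_X) / SD_X at full precision:
Y = 65.2 + 10.36 * (55 - 52.61) / 8.45
Y = 65.2 + 10.36 * 2.39 / 8.45
Y = 65.2 + 24.7604 / 8.45
Y = 65.2 + 2.9302
Y = 68.1302

68.1302


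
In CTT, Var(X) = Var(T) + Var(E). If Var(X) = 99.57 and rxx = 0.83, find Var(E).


var_true = rxx * var_obs = 0.83 * 99.57 = 82.6431
var_error = var_obs - var_true
var_error = 99.57 - 82.6431
var_error = 16.9269

16.9269


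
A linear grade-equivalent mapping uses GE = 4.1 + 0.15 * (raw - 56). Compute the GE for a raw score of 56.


raw - median = 56 - 56 = 0
slope * diff = 0.15 * 0 = 0.0
GE = 4.1 + 0.0
GE = 4.1

4.1


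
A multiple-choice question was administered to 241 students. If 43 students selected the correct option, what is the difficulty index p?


Item difficulty p = number correct / total examinees
p = 43 / 241
p = 0.1784

0.1784


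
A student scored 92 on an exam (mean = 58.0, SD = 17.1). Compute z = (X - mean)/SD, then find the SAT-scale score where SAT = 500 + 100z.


z = (X - mean) / SD = (92 - 58.0) / 17.1
z = 34.0 / 17.1
z = 1.9883
SAT-scale = SAT = 500 + 100z
Carry z at full precision (z = 34.0 / 17.1) into the conversion:
SAT-scale = 500 + 100 * (34.0 / 17.1) = 500 + 3400 / 17.1
SAT-scale = 500 + 198.8304
SAT-scale = 698.8304

698.8304


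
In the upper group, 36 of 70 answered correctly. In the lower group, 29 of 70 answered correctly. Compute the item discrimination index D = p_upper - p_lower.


p_upper = 36/70 = 0.5143
p_lower = 29/70 = 0.4143
D = 0.5143 - 0.4143 = 0.1

0.1


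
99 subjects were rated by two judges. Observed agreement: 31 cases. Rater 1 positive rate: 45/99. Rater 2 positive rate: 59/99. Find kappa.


P_o = 31/99 = 0.313131
P_e = (45*59 + 54*40) / 9801 = 0.491276
kappa = (P_o - P_e) / (1 - P_e)
kappa = (0.313131 - 0.491276) / (1 - 0.491276)
kappa = -0.3502

-0.3502


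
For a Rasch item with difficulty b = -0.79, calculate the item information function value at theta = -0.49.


P = 1/(1+exp(-(-0.49--0.79))) = 0.5744
I = P*(1-P) = 0.5744 * 0.4256
I = 0.2445

0.2445


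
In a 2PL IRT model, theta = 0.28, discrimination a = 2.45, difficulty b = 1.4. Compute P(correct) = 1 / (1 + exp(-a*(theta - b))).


a*(theta - b) = 2.45 * (0.28 - 1.4) = -2.744
exp(--2.744) = 15.5491
P = 1 / (1 + 15.5491)
P = 0.0604

0.0604


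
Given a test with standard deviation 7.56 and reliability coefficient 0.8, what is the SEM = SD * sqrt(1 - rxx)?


SEM = SD * sqrt(1 - rxx)
SEM = 7.56 * sqrt(1 - 0.8)
SEM = 7.56 * sqrt(0.2) = 7.56 * 0.447214
SEM = 3.3809

3.3809


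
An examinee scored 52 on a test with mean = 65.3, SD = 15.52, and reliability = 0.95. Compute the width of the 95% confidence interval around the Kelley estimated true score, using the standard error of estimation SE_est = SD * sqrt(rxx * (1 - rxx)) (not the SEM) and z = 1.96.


True score estimate = 0.95*52 + 0.05*65.3 = 52.665
SE_est = SD * sqrt(rxx * (1 - rxx)) = 15.52 * sqrt(0.95 * 0.05) = 15.52 * sqrt(0.0475) = 3.382506
CI = T_est +/- z * SE_est, so width = 2 * z * SE_est = 2 * 1.96 * 3.382506
Width = 13.2594

13.2594


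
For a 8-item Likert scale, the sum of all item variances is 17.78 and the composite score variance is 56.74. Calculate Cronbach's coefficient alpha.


alpha = (k/(k-1)) * (1 - sum(si^2)/s_total^2)
= (8/7) * (1 - 17.78/56.74)
alpha = 0.7847

0.7847


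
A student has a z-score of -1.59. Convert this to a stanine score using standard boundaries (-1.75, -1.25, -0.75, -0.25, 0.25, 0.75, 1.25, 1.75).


Stanine boundaries: [-1.75, -1.25, -0.75, -0.25, 0.25, 0.75, 1.25, 1.75]
z = -1.59
Check each boundary:
  z >= -1.75 -> could be stanine 2
  z < -1.25
  z < -0.75
  z < -0.25
  z < 0.25
  z < 0.75
  z < 1.25
  z < 1.75
Highest qualifying boundary gives stanine = 2

2


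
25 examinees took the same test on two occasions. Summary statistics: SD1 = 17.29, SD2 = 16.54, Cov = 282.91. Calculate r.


r = cov(X,Y) / (SD_X * SD_Y)
r = 282.91 / (17.29 * 16.54)
r = 282.91 / 285.9766
r = 0.9893

0.9893


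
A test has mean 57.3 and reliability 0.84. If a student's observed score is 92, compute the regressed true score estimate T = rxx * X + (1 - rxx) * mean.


T_est = rxx * X + (1 - rxx) * mean
T_est = 0.84 * 92 + 0.16 * 57.3
T_est = 77.28 + 9.168
T_est = 86.448

86.448


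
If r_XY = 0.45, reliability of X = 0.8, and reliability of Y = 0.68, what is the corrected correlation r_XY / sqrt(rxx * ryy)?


r_corrected = rxy / sqrt(rxx * ryy)
= 0.45 / sqrt(0.8 * 0.68)
= 0.45 / sqrt(0.544)
= 0.45 / 0.737564
r_corrected = 0.6101

0.6101


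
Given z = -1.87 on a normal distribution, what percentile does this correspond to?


CDF(z) = 0.5 * (1 + erf(z/sqrt(2)))
erf(-1.3223) = -0.9385
CDF = 0.0307
Percentile rank = 0.0307 * 100 = 3.07

3.07


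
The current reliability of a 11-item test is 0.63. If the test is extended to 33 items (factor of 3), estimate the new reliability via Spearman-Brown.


r_new = (n * rxx) / (1 + (n-1) * rxx)
r_new = (3 * 0.63) / (1 + 2 * 0.63)
r_new = 1.89 / 2.26
r_new = 0.8363

0.8363


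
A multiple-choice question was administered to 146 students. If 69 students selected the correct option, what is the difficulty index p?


Item difficulty p = number correct / total examinees
p = 69 / 146
p = 0.4726

0.4726


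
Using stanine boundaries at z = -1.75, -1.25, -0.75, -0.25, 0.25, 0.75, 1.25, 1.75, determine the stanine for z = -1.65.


Stanine boundaries: [-1.75, -1.25, -0.75, -0.25, 0.25, 0.75, 1.25, 1.75]
z = -1.65
Check each boundary:
  z >= -1.75 -> could be stanine 2
  z < -1.25
  z < -0.75
  z < -0.25
  z < 0.25
  z < 0.75
  z < 1.25
  z < 1.75
Highest qualifying boundary gives stanine = 2

2


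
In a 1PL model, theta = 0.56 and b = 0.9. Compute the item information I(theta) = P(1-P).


P = 1/(1+exp(-(0.56-0.9))) = 0.4158
I = P*(1-P) = 0.4158 * 0.5842
I = 0.2429

0.2429


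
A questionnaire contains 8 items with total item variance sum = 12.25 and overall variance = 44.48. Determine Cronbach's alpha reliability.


alpha = (k/(k-1)) * (1 - sum(si^2)/s_total^2)
= (8/7) * (1 - 12.25/44.48)
alpha = 0.8281

0.8281


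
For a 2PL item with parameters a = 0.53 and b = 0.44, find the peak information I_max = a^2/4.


For 2PL, max info at theta = b = 0.44
I_max = a^2 / 4 = 0.53^2 / 4
= 0.2809 / 4
I_max = 0.0702

0.0702


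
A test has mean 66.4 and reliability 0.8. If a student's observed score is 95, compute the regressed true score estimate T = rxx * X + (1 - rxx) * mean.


T_est = rxx * X + (1 - rxx) * mean
T_est = 0.8 * 95 + 0.2 * 66.4
T_est = 76.0 + 13.28
T_est = 89.28

89.28


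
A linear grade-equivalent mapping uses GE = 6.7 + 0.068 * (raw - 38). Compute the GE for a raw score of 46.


raw - median = 46 - 38 = 8
slope * diff = 0.068 * 8 = 0.544
GE = 6.7 + 0.544
GE = 7.244

7.244


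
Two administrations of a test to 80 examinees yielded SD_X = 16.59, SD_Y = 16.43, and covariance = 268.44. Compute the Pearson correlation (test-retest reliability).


r = cov(X,Y) / (SD_X * SD_Y)
r = 268.44 / (16.59 * 16.43)
r = 268.44 / 272.5737
r = 0.9848

0.9848


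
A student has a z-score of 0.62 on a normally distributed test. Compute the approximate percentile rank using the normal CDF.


CDF(z) = 0.5 * (1 + erf(z/sqrt(2)))
erf(0.4384) = 0.4647
CDF = 0.7324
Percentile rank = 0.7324 * 100 = 73.24

73.24


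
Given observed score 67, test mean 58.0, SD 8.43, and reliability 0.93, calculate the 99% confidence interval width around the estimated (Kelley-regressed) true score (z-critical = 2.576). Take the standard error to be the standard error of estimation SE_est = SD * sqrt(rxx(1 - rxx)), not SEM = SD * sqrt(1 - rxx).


True score estimate = 0.93*67 + 0.07*58.0 = 66.37
SE_est = SD * sqrt(rxx * (1 - rxx)) = 8.43 * sqrt(0.93 * 0.07) = 8.43 * sqrt(0.0651) = 2.150889
CI = T_est +/- z * SE_est, so width = 2 * z * SE_est = 2 * 2.576 * 2.150889
Width = 11.0814

11.0814


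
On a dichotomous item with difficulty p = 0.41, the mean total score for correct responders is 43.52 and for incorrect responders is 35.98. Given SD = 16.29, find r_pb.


q = 1 - p = 0.59
rpb = ((M1 - M0) / SD) * sqrt(p * q)
rpb = ((43.52 - 35.98) / 16.29) * sqrt(0.41 * 0.59)
rpb = 0.2277

0.2277


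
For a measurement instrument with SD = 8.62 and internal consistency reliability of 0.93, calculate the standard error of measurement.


SEM = SD * sqrt(1 - rxx)
SEM = 8.62 * sqrt(1 - 0.93)
SEM = 8.62 * sqrt(0.07) = 8.62 * 0.264575
SEM = 2.2806

2.2806


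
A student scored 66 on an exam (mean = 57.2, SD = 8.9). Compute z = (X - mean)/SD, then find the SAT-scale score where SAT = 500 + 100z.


z = (X - mean) / SD = (66 - 57.2) / 8.9
z = 8.8 / 8.9
z = 0.9888
SAT-scale = SAT = 500 + 100z
Carry z at full precision (z = 8.8 / 8.9) into the conversion:
SAT-scale = 500 + 100 * (8.8 / 8.9) = 500 + 880 / 8.9
SAT-scale = 500 + 98.8764
SAT-scale = 598.8764

598.8764


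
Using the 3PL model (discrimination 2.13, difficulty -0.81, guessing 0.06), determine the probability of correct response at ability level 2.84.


logit = 2.13*(2.84 - -0.81) = 7.7745
P* = 1/(1 + exp(-7.7745)) = 0.9996
P = 0.06 + (1 - 0.06) * 0.9996
P = 0.9996

0.9996


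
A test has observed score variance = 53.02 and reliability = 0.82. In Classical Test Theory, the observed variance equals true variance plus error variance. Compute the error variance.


var_true = rxx * var_obs = 0.82 * 53.02 = 43.4764
var_error = var_obs - var_true
var_error = 53.02 - 43.4764
var_error = 9.5436

9.5436


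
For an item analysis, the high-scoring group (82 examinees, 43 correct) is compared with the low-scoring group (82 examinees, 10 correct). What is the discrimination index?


p_upper = 43/82 = 0.5244
p_lower = 10/82 = 0.122
D = 0.5244 - 0.122 = 0.4024

0.4024


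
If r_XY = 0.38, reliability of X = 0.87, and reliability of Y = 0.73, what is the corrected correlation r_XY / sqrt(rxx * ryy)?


r_corrected = rxy / sqrt(rxx * ryy)
= 0.38 / sqrt(0.87 * 0.73)
= 0.38 / sqrt(0.6351)
= 0.38 / 0.796932
r_corrected = 0.4768

0.4768


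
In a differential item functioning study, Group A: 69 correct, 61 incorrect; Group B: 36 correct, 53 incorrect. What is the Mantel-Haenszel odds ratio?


Odds_A = 69/61 = 1.1311
Odds_B = 36/53 = 0.6792
OR = Odds_A / Odds_B = 1.1311 / 0.6792
Exactly, OR = (69 * 53) / (61 * 36) = 3657 / 2196
OR = 1.6653

1.6653


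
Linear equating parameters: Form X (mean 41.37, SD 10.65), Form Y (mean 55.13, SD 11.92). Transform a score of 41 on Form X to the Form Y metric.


slope = SD_Y / SD_X = 11.92 / 10.65 ~ 1.1192
intercept = mean_Y - slope * mean_X = 55.13 - (11.92 / 10.65) * 41.37 ~ 8.8267
Y = slope * X + intercept. To avoid rounding drift from the rounded slope/intercept, evaluate the equivalent form Y = mean_Y + SD_Y * (X - mean_X) / SD_X at full precision:
Y = 55.13 + 11.92 * (41 - 41.37) / 10.65
Y = 55.13 - 11.92 * 0.37 / 10.65
Y = 55.13 - 4.4104 / 10.65
Y = 55.13 - 0.4141
Y = 54.7159

54.7159


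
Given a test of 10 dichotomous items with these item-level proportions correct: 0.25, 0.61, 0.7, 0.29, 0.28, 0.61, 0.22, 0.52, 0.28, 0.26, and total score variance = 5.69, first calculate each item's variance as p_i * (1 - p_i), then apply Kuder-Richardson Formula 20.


For each item, compute p_i * q_i:
  Item 1: 0.25 * 0.75 = 0.1875
  Item 2: 0.61 * 0.39 = 0.2379
  Item 3: 0.7 * 0.3 = 0.21
  Item 4: 0.29 * 0.71 = 0.2059
  Item 5: 0.28 * 0.72 = 0.2016
  Item 6: 0.61 * 0.39 = 0.2379
  Item 7: 0.22 * 0.78 = 0.1716
  Item 8: 0.52 * 0.48 = 0.2496
  Item 9: 0.28 * 0.72 = 0.2016
  Item 10: 0.26 * 0.74 = 0.1924
Sum(p_i * q_i) = 0.1875 + 0.2379 + 0.21 + 0.2059 + 0.2016 + 0.2379 + 0.1716 + 0.2496 + 0.2016 + 0.1924 = 2.096
KR-20 = (k/(k-1)) * (1 - Sum(p_i*q_i) / Var_total)
= (10/9) * (1 - 2.096/5.69)
= 1.1111 * 0.6316
KR-20 = 0.7018

0.7018


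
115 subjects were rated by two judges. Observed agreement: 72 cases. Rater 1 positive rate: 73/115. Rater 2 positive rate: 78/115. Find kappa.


P_o = 72/115 = 0.626087
P_e = (73*78 + 42*37) / 13225 = 0.548053
kappa = (P_o - P_e) / (1 - P_e)
kappa = (0.626087 - 0.548053) / (1 - 0.548053)
kappa = 0.1727

0.1727


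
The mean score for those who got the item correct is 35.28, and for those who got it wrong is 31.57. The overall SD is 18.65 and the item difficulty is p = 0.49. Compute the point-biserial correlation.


q = 1 - p = 0.51
rpb = ((M1 - M0) / SD) * sqrt(p * q)
rpb = ((35.28 - 31.57) / 18.65) * sqrt(0.49 * 0.51)
rpb = 0.0994

0.0994


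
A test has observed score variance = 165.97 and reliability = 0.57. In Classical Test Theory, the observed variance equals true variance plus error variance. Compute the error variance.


var_true = rxx * var_obs = 0.57 * 165.97 = 94.6029
var_error = var_obs - var_true
var_error = 165.97 - 94.6029
var_error = 71.3671

71.3671


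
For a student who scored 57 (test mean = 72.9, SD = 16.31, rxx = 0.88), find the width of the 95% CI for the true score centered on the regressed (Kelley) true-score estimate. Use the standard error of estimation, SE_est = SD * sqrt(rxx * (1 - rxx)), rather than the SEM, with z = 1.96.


True score estimate = 0.88*57 + 0.12*72.9 = 58.908
SE_est = SD * sqrt(rxx * (1 - rxx)) = 16.31 * sqrt(0.88 * 0.12) = 16.31 * sqrt(0.1056) = 5.300123
CI = T_est +/- z * SE_est, so width = 2 * z * SE_est = 2 * 1.96 * 5.300123
Width = 20.7765

20.7765


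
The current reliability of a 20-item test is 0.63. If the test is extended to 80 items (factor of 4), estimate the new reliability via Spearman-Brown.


r_new = (n * rxx) / (1 + (n-1) * rxx)
r_new = (4 * 0.63) / (1 + 3 * 0.63)
r_new = 2.52 / 2.89
r_new = 0.872

0.872


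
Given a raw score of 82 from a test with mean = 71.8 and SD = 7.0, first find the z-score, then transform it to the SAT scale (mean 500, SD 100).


z = (X - mean) / SD = (82 - 71.8) / 7.0
z = 10.2 / 7.0
z = 1.4571
SAT-scale = SAT = 500 + 100z
Carry z at full precision (z = 10.2 / 7.0) into the conversion:
SAT-scale = 500 + 100 * (10.2 / 7.0) = 500 + 1020 / 7.0
SAT-scale = 500 + 145.7143
SAT-scale = 645.7143

645.7143


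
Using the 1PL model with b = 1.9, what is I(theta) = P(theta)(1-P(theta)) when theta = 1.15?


P = 1/(1+exp(-(1.15-1.9))) = 0.3208
I = P*(1-P) = 0.3208 * 0.6792
I = 0.2179

0.2179


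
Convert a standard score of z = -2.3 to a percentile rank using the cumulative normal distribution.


CDF(z) = 0.5 * (1 + erf(z/sqrt(2)))
erf(-1.6263) = -0.9786
CDF = 0.0107
Percentile rank = 0.0107 * 100 = 1.07

1.07


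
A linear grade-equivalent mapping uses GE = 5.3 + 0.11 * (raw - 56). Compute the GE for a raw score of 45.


raw - median = 45 - 56 = -11
slope * diff = 0.11 * -11 = -1.21
GE = 5.3 + -1.21
GE = 4.09

4.09


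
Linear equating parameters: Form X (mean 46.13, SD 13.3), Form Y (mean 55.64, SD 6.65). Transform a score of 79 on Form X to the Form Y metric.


slope = SD_Y / SD_X = 6.65 / 13.3 ~ 0.5
intercept = mean_Y - slope * mean_X = 55.64 - (6.65 / 13.3) * 46.13 ~ 32.575
Y = slope * X + intercept. To avoid rounding drift from the rounded slope/intercept, evaluate the equivalent form Y = mean_Y + SD_Y * (X - mean_X) / SD_X at full precision:
Y = 55.64 + 6.65 * (79 - 46.13) / 13.3
Y = 55.64 + 6.65 * 32.87 / 13.3
Y = 55.64 + 218.5855 / 13.3
Y = 55.64 + 16.435
Y = 72.075

72.075


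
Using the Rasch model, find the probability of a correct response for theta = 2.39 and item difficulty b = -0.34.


theta - b = 2.39 - -0.34 = 2.73
exp(-(theta - b)) = exp(-2.73) = 0.0652
P = 1 / (1 + 0.0652)
P = 0.9388

0.9388


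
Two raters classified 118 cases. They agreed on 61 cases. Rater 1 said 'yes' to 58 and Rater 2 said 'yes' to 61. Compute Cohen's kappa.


P_o = 61/118 = 0.516949
P_e = (58*61 + 60*57) / 13924 = 0.499713
kappa = (P_o - P_e) / (1 - P_e)
kappa = (0.516949 - 0.499713) / (1 - 0.499713)
kappa = 0.0345

0.0345


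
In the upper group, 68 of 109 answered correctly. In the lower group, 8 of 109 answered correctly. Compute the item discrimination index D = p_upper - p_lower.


p_upper = 68/109 = 0.6239
p_lower = 8/109 = 0.0734
D = 0.6239 - 0.0734 = 0.5505

0.5505


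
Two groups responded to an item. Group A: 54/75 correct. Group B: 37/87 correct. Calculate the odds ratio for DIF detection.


Odds_A = 54/21 = 2.5714
Odds_B = 37/50 = 0.74
OR = Odds_A / Odds_B = 2.5714 / 0.74
Exactly, OR = (54 * 50) / (21 * 37) = 2700 / 777
OR = 3.4749

3.4749


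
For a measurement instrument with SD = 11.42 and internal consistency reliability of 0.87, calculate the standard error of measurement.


SEM = SD * sqrt(1 - rxx)
SEM = 11.42 * sqrt(1 - 0.87)
SEM = 11.42 * sqrt(0.13) = 11.42 * 0.360555
SEM = 4.1175

4.1175


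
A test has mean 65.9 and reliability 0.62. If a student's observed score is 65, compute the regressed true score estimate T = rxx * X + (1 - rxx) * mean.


T_est = rxx * X + (1 - rxx) * mean
T_est = 0.62 * 65 + 0.38 * 65.9
T_est = 40.3 + 25.042
T_est = 65.342

65.342


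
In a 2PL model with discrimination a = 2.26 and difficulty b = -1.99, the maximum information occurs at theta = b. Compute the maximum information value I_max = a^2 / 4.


For 2PL, max info at theta = b = -1.99
I_max = a^2 / 4 = 2.26^2 / 4
= 5.1076 / 4
I_max = 1.2769

1.2769


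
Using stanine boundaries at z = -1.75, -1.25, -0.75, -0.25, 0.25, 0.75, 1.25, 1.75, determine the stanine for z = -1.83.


Stanine boundaries: [-1.75, -1.25, -0.75, -0.25, 0.25, 0.75, 1.25, 1.75]
z = -1.83
Check each boundary:
  z < -1.75
  z < -1.25
  z < -0.75
  z < -0.25
  z < 0.25
  z < 0.75
  z < 1.25
  z < 1.75
Highest qualifying boundary gives stanine = 1

1


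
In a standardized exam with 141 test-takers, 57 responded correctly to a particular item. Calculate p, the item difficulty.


Item difficulty p = number correct / total examinees
p = 57 / 141
p = 0.4043

0.4043


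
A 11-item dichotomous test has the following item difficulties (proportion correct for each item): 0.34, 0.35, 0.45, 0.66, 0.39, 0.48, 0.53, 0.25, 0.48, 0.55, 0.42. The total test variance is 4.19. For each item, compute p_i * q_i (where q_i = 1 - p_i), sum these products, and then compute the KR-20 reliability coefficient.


For each item, compute p_i * q_i:
  Item 1: 0.34 * 0.66 = 0.2244
  Item 2: 0.35 * 0.65 = 0.2275
  Item 3: 0.45 * 0.55 = 0.2475
  Item 4: 0.66 * 0.34 = 0.2244
  Item 5: 0.39 * 0.61 = 0.2379
  Item 6: 0.48 * 0.52 = 0.2496
  Item 7: 0.53 * 0.47 = 0.2491
  Item 8: 0.25 * 0.75 = 0.1875
  Item 9: 0.48 * 0.52 = 0.2496
  Item 10: 0.55 * 0.45 = 0.2475
  Item 11: 0.42 * 0.58 = 0.2436
Sum(p_i * q_i) = 0.2244 + 0.2275 + 0.2475 + 0.2244 + 0.2379 + 0.2496 + 0.2491 + 0.1875 + 0.2496 + 0.2475 + 0.2436 = 2.5886
KR-20 = (k/(k-1)) * (1 - Sum(p_i*q_i) / Var_total)
= (11/10) * (1 - 2.5886/4.19)
= 1.1 * 0.3822
KR-20 = 0.4204

0.4204


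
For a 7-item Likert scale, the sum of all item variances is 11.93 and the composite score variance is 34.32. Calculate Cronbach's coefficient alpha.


alpha = (k/(k-1)) * (1 - sum(si^2)/s_total^2)
= (7/6) * (1 - 11.93/34.32)
alpha = 0.7611

0.7611


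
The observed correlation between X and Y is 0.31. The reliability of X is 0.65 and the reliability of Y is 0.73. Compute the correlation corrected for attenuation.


r_corrected = rxy / sqrt(rxx * ryy)
= 0.31 / sqrt(0.65 * 0.73)
= 0.31 / sqrt(0.4745)
= 0.31 / 0.68884
r_corrected = 0.45

0.45


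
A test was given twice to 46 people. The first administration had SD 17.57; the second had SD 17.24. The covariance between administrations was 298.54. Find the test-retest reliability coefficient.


r = cov(X,Y) / (SD_X * SD_Y)
r = 298.54 / (17.57 * 17.24)
r = 298.54 / 302.9068
r = 0.9856

0.9856


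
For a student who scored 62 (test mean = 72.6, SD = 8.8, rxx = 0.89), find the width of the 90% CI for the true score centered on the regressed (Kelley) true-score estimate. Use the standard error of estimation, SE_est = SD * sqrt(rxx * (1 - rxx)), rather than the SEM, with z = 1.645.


True score estimate = 0.89*62 + 0.11*72.6 = 63.166
SE_est = SD * sqrt(rxx * (1 - rxx)) = 8.8 * sqrt(0.89 * 0.11) = 8.8 * sqrt(0.0979) = 2.75343
CI = T_est +/- z * SE_est, so width = 2 * z * SE_est = 2 * 1.645 * 2.75343
Width = 9.0588

9.0588
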